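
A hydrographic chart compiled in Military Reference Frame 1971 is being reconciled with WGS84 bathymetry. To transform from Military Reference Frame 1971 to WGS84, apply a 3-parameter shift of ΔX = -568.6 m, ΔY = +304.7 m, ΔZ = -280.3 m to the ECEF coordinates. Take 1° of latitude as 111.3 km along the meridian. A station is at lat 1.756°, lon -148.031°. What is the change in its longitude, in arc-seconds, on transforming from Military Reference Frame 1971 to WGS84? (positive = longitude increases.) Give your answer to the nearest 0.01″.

sin φ = 0.030643, cos φ = 0.999530, sin λ = -0.529460, cos λ = -0.848335.
East component: ΔE = −sin λ·ΔX + cos λ·ΔY = −(-0.529460)(-568.6) + (-0.848335)(304.7) = -559.54 m.
1° of latitude spans 111300 m; at latitude φ, 1° of longitude spans that × cos φ = 111247.7 m, so Δλ = -559.54 / 111247.7 × 3600 = -18.107″.

Δλ = -18.11″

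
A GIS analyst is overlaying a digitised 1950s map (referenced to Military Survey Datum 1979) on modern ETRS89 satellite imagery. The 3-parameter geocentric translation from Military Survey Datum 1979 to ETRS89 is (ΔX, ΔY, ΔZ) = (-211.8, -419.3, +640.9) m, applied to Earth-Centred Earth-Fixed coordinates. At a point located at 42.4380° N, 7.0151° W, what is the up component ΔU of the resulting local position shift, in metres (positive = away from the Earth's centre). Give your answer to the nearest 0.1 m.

ΔU = 315.1 m

At φ = 42.4380°, λ = -7.0151°: sin φ = 0.674792, cos φ = 0.738008, sin λ = -0.122131, cos λ = 0.992514.
ΔU = cos φ cos λ·ΔX + cos φ sin λ·ΔY + sin φ·ΔZ = (0.738008)(0.992514)(-211.8) + (0.738008)(-0.122131)(-419.3) + (0.674792)(640.9) = 315.13 m.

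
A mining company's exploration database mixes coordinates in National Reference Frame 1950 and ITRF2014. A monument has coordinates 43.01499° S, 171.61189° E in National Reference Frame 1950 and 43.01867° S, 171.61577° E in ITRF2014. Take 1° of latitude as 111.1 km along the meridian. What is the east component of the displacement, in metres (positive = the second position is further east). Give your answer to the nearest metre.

Δφ = -43.01867° − -43.01499° = -0.00368°; Δλ = 171.61577° − 171.61189° = +0.00388°.
ΔN = Δφ × 111100 = -408.8 m; ΔE = Δλ × 111100 × cos(-43.01499°) = +0.00388 × 111100 × 0.731175 = 315.2 m.

ΔE = 315 m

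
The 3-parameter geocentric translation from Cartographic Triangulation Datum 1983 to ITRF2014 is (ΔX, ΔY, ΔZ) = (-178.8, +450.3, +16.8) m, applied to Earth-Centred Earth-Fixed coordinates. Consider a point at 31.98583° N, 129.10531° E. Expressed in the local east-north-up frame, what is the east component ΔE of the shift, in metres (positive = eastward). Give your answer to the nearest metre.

ΔE = -145 m

At φ = 31.98583°, λ = 129.10531°: sin φ = 0.529710, cos φ = 0.848179, sin λ = 0.775988, cos λ = -0.630748.
ΔE = −sin λ·ΔX + cos λ·ΔY = −(0.775988)·(-178.8) + (-0.630748)·(450.3) = -145.28 m.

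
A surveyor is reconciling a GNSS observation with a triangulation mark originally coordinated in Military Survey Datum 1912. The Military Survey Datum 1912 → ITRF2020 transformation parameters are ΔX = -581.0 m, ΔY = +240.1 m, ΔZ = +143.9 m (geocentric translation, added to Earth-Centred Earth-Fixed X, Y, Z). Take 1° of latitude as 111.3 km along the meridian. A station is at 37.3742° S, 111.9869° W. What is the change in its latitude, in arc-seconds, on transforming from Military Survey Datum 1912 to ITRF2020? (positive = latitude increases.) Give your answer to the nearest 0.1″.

sin φ = -0.607018, cos φ = 0.794688, sin λ = -0.927269, cos λ = -0.374395.
North component: ΔN = −sin φ cos λ·ΔX − sin φ sin λ·ΔY + cos φ·ΔZ = −(-0.607018)(-0.374395)(-581.0) − (-0.607018)(-0.927269)(240.1) + (0.794688)(143.9) = 111.25 m.
1° of latitude spans 111300 m, so Δφ = 111.25 / 111300 × 3600 = 3.598″.

Δφ = 3.6″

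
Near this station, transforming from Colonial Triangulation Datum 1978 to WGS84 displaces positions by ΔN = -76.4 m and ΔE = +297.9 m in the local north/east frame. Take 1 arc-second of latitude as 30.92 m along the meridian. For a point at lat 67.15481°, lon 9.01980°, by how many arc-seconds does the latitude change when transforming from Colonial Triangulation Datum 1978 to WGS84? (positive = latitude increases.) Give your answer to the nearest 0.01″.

Δφ = -2.47″

1″ of latitude = 30.92 m, so Δφ = -76.4 / 30.92 = -2.471″.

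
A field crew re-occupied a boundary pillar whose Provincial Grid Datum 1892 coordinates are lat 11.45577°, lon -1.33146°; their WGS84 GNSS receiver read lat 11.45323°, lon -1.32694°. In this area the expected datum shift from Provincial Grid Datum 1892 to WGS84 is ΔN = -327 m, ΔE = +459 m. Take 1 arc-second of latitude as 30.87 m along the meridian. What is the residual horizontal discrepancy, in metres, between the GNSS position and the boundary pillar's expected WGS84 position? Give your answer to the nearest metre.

56 m

Observed coordinate differences: Δφ = -0.00254°, Δλ = +0.00452°.
Converting to metres (1° lat = 111132 m, cos φ = 0.980078): observed ΔN = -282.3 m, observed ΔE = 492.3 m.
Subtracting the expected shift leaves a residual of -282.3 − (-327) = 44.7 m north and 492.3 − (459) = 33.3 m east.
Residual distance = √(44.7² + 33.3²) = 55.8 m.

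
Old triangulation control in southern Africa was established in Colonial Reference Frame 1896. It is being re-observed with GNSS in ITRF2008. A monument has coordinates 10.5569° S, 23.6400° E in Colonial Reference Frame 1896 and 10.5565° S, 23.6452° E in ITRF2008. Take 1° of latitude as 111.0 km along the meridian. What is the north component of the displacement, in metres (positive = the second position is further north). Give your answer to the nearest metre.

ΔN = 44 m

Δφ = -10.5565° − -10.5569° = +0.0004°; Δλ = 23.6452° − 23.6400° = +0.0052°.
ΔN = Δφ × 111000 = 44.4 m; ΔE = Δλ × 111000 × cos(-10.5569°) = +0.0052 × 111000 × 0.983073 = 567.4 m.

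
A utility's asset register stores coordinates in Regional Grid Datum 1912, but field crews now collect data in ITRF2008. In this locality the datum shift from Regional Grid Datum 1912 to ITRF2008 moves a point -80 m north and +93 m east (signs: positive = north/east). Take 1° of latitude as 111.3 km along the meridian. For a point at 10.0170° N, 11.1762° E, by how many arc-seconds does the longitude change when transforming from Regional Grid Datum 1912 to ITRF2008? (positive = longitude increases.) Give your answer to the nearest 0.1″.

At latitude 10.0170°, cos φ = 0.984756.
1° of longitude at this latitude = 111.3 × cos φ = 109.60 km, so Δλ = 93.0 / 109603.4 = 0.0008485° = 3.055″.

Δλ = 3.1″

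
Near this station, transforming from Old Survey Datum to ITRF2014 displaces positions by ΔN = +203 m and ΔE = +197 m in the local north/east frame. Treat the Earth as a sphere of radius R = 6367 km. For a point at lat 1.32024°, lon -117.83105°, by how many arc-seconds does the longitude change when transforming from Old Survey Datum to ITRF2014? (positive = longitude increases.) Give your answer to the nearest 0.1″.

Δλ = 6.4″

At latitude 1.32024°, cos φ = 0.999735.
One radian of longitude at latitude φ spans R cos φ, so Δλ = ΔE / (R cos φ) = 197.0 / (6367000 × 0.999735) = 3.0949e-05 rad = 6.384″.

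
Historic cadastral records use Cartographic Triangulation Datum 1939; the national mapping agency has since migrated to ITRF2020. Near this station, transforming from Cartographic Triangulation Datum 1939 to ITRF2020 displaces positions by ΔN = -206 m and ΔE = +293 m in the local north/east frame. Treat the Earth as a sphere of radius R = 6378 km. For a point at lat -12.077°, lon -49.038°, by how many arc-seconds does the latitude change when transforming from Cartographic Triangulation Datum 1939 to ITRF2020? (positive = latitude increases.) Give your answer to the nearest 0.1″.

On a sphere of radius R, 1 rad of latitude = R, so Δφ = ΔN / R = -206.0 / 6378000 = -3.2299e-05 rad = -6.662″.

Δφ = -6.7″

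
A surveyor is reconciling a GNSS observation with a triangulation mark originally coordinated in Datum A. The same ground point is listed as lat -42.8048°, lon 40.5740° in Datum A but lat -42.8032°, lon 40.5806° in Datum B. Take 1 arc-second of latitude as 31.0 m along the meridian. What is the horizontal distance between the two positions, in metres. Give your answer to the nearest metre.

569 m

Δφ = -42.8032° − -42.8048° = +0.0016°; Δλ = 40.5806° − 40.5740° = +0.0066°.
1° of latitude = 3600 × 31.00 = 111600 m.
ΔN = Δφ × 111600 = 178.6 m; ΔE = Δλ × 111600 × cos(-42.8048°) = +0.0066 × 111600 × 0.733673 = 540.4 m.
Distance = √(ΔE² + ΔN²) = √(540.4² + 178.6²) = 569.1 m.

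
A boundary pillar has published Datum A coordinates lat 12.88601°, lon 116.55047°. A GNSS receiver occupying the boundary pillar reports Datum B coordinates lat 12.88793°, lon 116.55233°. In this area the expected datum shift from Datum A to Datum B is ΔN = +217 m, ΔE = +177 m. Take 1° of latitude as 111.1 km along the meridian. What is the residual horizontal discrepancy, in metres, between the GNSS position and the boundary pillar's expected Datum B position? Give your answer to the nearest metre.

25 m

Observed coordinate differences: Δφ = +0.00192°, Δλ = +0.00186°.
Converting to metres (1° lat = 111100 m, cos φ = 0.974816): observed ΔN = 213.3 m, observed ΔE = 201.4 m.
Subtracting the expected shift leaves a residual of 213.3 − (217) = -3.7 m north and 201.4 − (177) = 24.4 m east.
Residual distance = √((-3.7)² + 24.4²) = 24.7 m.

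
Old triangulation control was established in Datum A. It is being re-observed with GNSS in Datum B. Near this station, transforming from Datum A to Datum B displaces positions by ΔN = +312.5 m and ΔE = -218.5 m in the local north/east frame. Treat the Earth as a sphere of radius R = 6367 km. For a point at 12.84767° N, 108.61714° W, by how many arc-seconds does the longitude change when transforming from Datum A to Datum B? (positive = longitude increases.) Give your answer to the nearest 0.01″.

Δλ = -7.26″

At latitude 12.84767°, cos φ = 0.974965.
One radian of longitude at latitude φ spans R cos φ, so Δλ = ΔE / (R cos φ) = -218.5 / (6367000 × 0.974965) = -3.5199e-05 rad = -7.260″.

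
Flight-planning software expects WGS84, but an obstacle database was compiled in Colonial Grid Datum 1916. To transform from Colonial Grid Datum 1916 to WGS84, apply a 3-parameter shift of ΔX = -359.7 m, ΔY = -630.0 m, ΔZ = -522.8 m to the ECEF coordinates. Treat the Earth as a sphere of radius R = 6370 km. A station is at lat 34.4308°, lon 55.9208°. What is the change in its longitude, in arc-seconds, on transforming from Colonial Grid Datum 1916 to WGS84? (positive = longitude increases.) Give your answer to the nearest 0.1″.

sin φ = 0.565410, cos φ = 0.824810, sin λ = 0.828264, cos λ = 0.560338.
East component: ΔE = −sin λ·ΔX + cos λ·ΔY = −(0.828264)(-359.7) + (0.560338)(-630.0) = -55.09 m.
1° of latitude spans πR/180 = 111177 m; at latitude φ, 1° of longitude spans that × cos φ = 91700.3 m, so Δλ = -55.09 / 91700.3 × 3600 = -2.163″.

Δλ = -2.2″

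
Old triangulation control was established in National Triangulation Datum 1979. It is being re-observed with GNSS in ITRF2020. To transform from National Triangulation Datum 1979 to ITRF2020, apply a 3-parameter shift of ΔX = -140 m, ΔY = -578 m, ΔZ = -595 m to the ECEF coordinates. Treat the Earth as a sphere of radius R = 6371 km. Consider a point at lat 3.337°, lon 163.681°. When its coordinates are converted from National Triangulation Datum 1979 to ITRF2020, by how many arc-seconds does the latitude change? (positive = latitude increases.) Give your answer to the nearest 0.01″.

Δφ = -19.18″

sin φ = 0.058209, cos φ = 0.998304, sin λ = 0.280985, cos λ = -0.959712.
North component: ΔN = −sin φ cos λ·ΔX − sin φ sin λ·ΔY + cos φ·ΔZ = −(0.058209)(-0.959712)(-140) − (0.058209)(0.280985)(-578) + (0.998304)(-595) = -592.36 m.
1° of latitude spans πR/180 = 111195 m, so Δφ = -592.36 / 111195 × 3600 = -19.178″.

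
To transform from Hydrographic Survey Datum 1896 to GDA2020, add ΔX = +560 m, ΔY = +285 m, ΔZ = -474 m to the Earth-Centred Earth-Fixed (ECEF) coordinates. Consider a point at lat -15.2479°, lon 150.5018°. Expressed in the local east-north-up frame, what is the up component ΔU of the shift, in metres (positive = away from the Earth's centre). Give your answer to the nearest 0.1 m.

ΔU = -210.2 m

The local up (radial) axis is (cos φ cos λ, cos φ sin λ, sin φ), giving ΔU = -470.250 + 135.393 + 124.660 = -210.20 m.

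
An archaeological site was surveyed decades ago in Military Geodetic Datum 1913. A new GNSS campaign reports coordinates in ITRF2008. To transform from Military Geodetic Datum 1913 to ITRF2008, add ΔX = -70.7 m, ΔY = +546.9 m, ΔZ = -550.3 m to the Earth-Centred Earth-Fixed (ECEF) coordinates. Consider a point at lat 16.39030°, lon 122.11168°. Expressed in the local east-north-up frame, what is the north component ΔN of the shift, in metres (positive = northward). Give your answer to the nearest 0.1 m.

At φ = 16.39030°, λ = 122.11168°: sin φ = 0.282179, cos φ = 0.959362, sin λ = 0.847014, cos λ = -0.531571.
ΔN = −sin φ cos λ·ΔX − sin φ sin λ·ΔY + cos φ·ΔZ = −(0.282179)(-0.531571)(-70.7) − (0.282179)(0.847014)(546.9) + (0.959362)(-550.3) = -669.26 m.

ΔN = -669.3 m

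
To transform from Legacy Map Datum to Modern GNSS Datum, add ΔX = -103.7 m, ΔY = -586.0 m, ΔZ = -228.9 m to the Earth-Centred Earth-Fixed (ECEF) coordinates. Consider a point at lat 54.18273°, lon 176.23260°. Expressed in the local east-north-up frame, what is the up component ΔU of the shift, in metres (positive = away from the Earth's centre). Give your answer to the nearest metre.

ΔU = -148 m

The local up (radial) axis is (cos φ cos λ, cos φ sin λ, sin φ), giving ΔU = 60.554 − 22.533 − 185.612 = -147.59 m.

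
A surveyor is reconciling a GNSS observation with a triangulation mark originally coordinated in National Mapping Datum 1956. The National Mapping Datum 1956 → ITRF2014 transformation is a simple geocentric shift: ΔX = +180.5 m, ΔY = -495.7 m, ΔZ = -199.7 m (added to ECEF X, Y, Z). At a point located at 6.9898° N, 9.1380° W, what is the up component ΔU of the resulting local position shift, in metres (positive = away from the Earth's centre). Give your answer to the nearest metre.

ΔU = 231 m

At φ = 6.9898°, λ = -9.1380°: sin φ = 0.121693, cos φ = 0.992568, sin λ = -0.158813, cos λ = 0.987309.
ΔU = cos φ cos λ·ΔX + cos φ sin λ·ΔY + sin φ·ΔZ = (0.992568)(0.987309)(180.5) + (0.992568)(-0.158813)(-495.7) + (0.121693)(-199.7) = 230.72 m.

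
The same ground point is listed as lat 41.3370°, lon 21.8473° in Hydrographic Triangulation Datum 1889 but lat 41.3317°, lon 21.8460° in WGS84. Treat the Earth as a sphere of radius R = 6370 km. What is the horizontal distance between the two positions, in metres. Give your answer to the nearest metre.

599 m

Δφ = 41.3317° − 41.3370° = -0.0053°; Δλ = 21.8460° − 21.8473° = -0.0013°.
1° along a meridian = πR/180 = 111177 m.
ΔN = Δφ × 111177 = -589.2 m; ΔE = Δλ × 111177 × cos(41.3370°) = -0.0013 × 111177 × 0.750838 = -108.5 m.
Distance = √(ΔE² + ΔN²) = √((-108.5)² + (-589.2)²) = 599.2 m.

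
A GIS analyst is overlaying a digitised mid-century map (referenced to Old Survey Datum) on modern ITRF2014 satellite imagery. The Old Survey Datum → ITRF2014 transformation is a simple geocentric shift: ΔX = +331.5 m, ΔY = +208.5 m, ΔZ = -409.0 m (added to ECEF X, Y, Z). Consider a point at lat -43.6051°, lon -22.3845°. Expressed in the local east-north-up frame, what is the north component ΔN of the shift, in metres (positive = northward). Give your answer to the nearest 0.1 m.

ΔN = -139.5 m

The local north axis is (−sin φ cos λ, −sin φ sin λ, cos φ), giving ΔN = 211.403 − 54.762 − 296.161 = -139.52 m.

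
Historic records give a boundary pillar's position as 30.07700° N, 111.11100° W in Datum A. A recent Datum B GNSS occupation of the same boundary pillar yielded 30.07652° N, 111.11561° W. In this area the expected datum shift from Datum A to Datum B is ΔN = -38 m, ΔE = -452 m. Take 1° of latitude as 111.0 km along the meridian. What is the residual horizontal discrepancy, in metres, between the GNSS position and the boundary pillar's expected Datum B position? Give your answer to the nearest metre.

Observed coordinate differences: Δφ = -0.00048°, Δλ = -0.00461°.
Converting to metres (1° lat = 111000 m, cos φ = 0.865353): observed ΔN = -53.3 m, observed ΔE = -442.8 m.
Subtracting the expected shift leaves a residual of -53.3 − (-38) = -15.3 m north and -442.8 − (-452) = 9.2 m east.
Residual distance = √((-15.3)² + 9.2²) = 17.8 m.

18 m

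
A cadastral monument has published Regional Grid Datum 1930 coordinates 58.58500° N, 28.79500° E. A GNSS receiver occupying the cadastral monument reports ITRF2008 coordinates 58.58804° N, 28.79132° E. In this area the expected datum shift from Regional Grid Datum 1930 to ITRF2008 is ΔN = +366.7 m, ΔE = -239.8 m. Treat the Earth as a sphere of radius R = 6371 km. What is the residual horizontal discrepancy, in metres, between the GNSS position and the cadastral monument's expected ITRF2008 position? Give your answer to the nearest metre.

39 m

Observed coordinate differences: Δφ = +0.00304°, Δλ = -0.00368°.
Converting to metres (1° lat = 111195 m, cos φ = 0.521233): observed ΔN = 338.0 m, observed ΔE = -213.3 m.
Subtracting the expected shift leaves a residual of 338.0 − (366.7) = -28.7 m north and -213.3 − (-239.8) = 26.5 m east.
Residual distance = √((-28.7)² + 26.5²) = 39.0 m.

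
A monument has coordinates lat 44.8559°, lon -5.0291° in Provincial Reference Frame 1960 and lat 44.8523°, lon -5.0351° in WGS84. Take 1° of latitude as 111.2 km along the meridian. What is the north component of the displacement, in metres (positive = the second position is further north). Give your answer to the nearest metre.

ΔN = -400 m

Δφ = 44.8523° − 44.8559° = -0.0036°; Δλ = -5.0351° − -5.0291° = -0.0060°.
ΔN = Δφ × 111200 = -400.3 m; ΔE = Δλ × 111200 × cos(44.8559°) = -0.0060 × 111200 × 0.708883 = -473.0 m.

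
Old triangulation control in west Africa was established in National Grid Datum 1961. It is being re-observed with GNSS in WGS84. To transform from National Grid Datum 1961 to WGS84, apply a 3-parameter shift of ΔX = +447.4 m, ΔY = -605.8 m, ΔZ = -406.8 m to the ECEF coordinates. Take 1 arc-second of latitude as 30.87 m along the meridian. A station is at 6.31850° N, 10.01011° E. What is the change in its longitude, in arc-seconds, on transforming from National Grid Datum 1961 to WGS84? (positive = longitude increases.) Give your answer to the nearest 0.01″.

Δλ = -21.98″

sin φ = 0.110055, cos φ = 0.993925, sin λ = 0.173822, cos λ = 0.984777.
East component: ΔE = −sin λ·ΔX + cos λ·ΔY = −(0.173822)(447.4) + (0.984777)(-605.8) = -674.35 m.
1° of latitude spans 3600 × 30.87 = 111132 m; at latitude φ, 1° of longitude spans that × cos φ = 110456.9 m, so Δλ = -674.35 / 110456.9 × 3600 = -21.978″.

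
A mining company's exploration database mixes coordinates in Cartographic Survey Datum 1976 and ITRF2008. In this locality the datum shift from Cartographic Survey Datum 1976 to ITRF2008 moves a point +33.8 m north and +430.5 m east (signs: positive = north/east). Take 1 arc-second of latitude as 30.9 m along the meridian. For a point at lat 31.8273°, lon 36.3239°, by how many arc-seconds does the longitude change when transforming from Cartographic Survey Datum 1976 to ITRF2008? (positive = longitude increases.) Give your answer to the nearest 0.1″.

At latitude 31.8273°, cos φ = 0.849642.
1″ of longitude at this latitude = 30.90 × cos φ = 26.2539 m, so Δλ = 430.5 / 26.2539 = 16.398″.

Δλ = 16.4″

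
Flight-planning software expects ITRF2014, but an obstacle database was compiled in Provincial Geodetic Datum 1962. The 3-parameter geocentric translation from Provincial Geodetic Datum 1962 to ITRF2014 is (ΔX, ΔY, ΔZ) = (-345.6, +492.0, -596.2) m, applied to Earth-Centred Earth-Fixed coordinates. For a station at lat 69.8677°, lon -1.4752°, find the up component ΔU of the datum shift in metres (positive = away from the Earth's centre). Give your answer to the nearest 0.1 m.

ΔU = -683.0 m

At φ = 69.8677°, λ = -1.4752°: sin φ = 0.938900, cos φ = 0.344189, sin λ = -0.025744, cos λ = 0.999669.
ΔU = cos φ cos λ·ΔX + cos φ sin λ·ΔY + sin φ·ΔZ = (0.344189)(0.999669)(-345.6) + (0.344189)(-0.025744)(492.0) + (0.938900)(-596.2) = -683.04 m.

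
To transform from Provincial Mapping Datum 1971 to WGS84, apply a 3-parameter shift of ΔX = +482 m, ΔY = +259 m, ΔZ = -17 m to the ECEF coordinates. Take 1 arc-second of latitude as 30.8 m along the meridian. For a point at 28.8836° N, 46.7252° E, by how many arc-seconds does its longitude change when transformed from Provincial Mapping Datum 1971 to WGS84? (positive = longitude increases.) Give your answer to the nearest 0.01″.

Δλ = -6.43″

sin φ = 0.483032, cos φ = 0.875603, sin λ = 0.728074, cos λ = 0.685498.
East component: ΔE = −sin λ·ΔX + cos λ·ΔY = −(0.728074)(482) + (0.685498)(259) = -173.39 m.
1° of latitude spans 3600 × 30.80 = 110880 m; at latitude φ, 1° of longitude spans that × cos φ = 97086.8 m, so Δλ = -173.39 / 97086.8 × 3600 = -6.429″.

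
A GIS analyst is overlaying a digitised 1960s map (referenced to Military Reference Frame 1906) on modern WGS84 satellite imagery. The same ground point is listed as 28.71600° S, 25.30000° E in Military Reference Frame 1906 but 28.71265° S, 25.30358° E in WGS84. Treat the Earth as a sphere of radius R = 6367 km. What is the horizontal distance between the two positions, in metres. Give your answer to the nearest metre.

510 m

Δφ = -28.71265° − -28.71600° = +0.00335°; Δλ = 25.30358° − 25.30000° = +0.00358°.
1° along a meridian = πR/180 = 111125 m.
ΔN = Δφ × 111125 = 372.3 m; ΔE = Δλ × 111125 × cos(-28.71600°) = +0.00358 × 111125 × 0.877012 = 348.9 m.
Distance = √(ΔE² + ΔN²) = √(348.9² + 372.3²) = 510.2 m.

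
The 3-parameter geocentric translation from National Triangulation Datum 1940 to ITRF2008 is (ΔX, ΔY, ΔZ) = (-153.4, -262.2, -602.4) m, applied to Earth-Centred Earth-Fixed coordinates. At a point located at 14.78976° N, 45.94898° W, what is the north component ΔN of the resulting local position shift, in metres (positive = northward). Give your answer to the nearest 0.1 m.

At φ = 14.78976°, λ = -45.94898°: sin φ = 0.255273, cos φ = 0.966869, sin λ = -0.718721, cos λ = 0.695299.
ΔN = −sin φ cos λ·ΔX − sin φ sin λ·ΔY + cos φ·ΔZ = −(0.255273)(0.695299)(-153.4) − (0.255273)(-0.718721)(-262.2) + (0.966869)(-602.4) = -603.32 m.

ΔN = -603.3 m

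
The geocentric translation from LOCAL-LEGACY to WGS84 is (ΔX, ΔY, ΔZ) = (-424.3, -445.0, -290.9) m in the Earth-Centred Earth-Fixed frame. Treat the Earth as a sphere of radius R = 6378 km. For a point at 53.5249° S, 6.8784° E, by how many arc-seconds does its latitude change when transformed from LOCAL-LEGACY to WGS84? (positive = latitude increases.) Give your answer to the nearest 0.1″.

Δφ = -17.9″

sin φ = -0.804115, cos φ = 0.594473, sin λ = 0.119763, cos λ = 0.992803.
North component: ΔN = −sin φ cos λ·ΔX − sin φ sin λ·ΔY + cos φ·ΔZ = −(-0.804115)(0.992803)(-424.3) − (-0.804115)(0.119763)(-445.0) + (0.594473)(-290.9) = -554.52 m.
1° of latitude spans πR/180 = 111317 m, so Δφ = -554.52 / 111317 × 3600 = -17.933″.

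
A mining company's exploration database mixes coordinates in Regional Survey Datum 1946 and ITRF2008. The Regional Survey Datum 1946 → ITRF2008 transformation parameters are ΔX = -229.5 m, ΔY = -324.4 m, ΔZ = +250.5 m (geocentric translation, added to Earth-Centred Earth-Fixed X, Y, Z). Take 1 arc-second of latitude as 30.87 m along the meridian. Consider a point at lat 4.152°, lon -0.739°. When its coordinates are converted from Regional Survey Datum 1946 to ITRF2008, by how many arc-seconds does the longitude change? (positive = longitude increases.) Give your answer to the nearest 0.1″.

sin φ = 0.072403, cos φ = 0.997375, sin λ = -0.012898, cos λ = 0.999917.
East component: ΔE = −sin λ·ΔX + cos λ·ΔY = −(-0.012898)(-229.5) + (0.999917)(-324.4) = -327.33 m.
1° of latitude spans 3600 × 30.87 = 111132 m; at latitude φ, 1° of longitude spans that × cos φ = 110840.3 m, so Δλ = -327.33 / 110840.3 × 3600 = -10.631″.

Δλ = -10.6″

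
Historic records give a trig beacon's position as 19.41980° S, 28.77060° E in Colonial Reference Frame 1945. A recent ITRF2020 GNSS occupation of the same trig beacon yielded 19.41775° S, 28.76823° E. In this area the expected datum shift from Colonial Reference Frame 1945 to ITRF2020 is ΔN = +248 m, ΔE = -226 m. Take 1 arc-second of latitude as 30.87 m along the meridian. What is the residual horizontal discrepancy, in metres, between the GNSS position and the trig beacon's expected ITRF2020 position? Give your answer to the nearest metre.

30 m

Observed coordinate differences: Δφ = +0.00205°, Δλ = -0.00237°.
Converting to metres (1° lat = 111132 m, cos φ = 0.943108): observed ΔN = 227.8 m, observed ΔE = -248.4 m.
Subtracting the expected shift leaves a residual of 227.8 − (248) = -20.2 m north and -248.4 − (-226) = -22.4 m east.
Residual distance = √((-20.2)² + (-22.4)²) = 30.1 m.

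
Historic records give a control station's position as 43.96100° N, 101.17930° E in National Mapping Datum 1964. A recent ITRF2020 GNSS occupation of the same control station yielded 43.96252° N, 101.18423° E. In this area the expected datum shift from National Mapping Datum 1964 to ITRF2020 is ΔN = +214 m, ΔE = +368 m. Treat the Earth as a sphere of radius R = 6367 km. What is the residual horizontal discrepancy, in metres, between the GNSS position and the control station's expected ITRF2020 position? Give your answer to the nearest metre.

Observed coordinate differences: Δφ = +0.00152°, Δλ = +0.00493°.
Converting to metres (1° lat = 111125 m, cos φ = 0.719812): observed ΔN = 168.9 m, observed ΔE = 394.3 m.
Subtracting the expected shift leaves a residual of 168.9 − (214) = -45.1 m north and 394.3 − (368) = 26.3 m east.
Residual distance = √((-45.1)² + 26.3²) = 52.2 m.

52 m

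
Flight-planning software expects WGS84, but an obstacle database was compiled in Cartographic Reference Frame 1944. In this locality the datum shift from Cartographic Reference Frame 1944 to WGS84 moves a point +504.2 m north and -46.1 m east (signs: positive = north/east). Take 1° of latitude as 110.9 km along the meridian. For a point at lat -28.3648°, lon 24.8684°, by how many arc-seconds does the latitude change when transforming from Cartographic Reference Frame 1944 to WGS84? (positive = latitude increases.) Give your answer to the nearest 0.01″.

1° of latitude = 110.9 km, so Δφ = 504.2 / 110900 = 0.0045464° = 16.367″.

Δφ = 16.37″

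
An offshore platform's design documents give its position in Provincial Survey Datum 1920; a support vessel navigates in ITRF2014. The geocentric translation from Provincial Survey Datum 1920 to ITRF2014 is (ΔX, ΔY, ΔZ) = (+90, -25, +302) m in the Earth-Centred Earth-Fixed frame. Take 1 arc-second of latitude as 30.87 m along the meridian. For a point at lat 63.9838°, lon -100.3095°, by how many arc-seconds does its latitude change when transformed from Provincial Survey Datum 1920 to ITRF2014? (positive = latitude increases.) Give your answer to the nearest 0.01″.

Δφ = 4.04″

sin φ = 0.898670, cos φ = 0.438625, sin λ = -0.983855, cos λ = -0.178965.
North component: ΔN = −sin φ cos λ·ΔX − sin φ sin λ·ΔY + cos φ·ΔZ = −(0.898670)(-0.178965)(90) − (0.898670)(-0.983855)(-25) + (0.438625)(302) = 124.84 m.
1° of latitude spans 3600 × 30.87 = 111132 m, so Δφ = 124.84 / 111132 × 3600 = 4.044″.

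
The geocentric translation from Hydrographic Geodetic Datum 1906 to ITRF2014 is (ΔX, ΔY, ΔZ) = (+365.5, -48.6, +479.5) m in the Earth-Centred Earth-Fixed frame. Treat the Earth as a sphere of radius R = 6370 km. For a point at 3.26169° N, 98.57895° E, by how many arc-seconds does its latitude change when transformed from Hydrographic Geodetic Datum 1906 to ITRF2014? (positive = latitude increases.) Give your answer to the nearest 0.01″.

Δφ = 15.69″

sin φ = 0.056896, cos φ = 0.998380, sin λ = 0.988811, cos λ = -0.149172.
North component: ΔN = −sin φ cos λ·ΔX − sin φ sin λ·ΔY + cos φ·ΔZ = −(0.056896)(-0.149172)(365.5) − (0.056896)(0.988811)(-48.6) + (0.998380)(479.5) = 484.56 m.
1° of latitude spans πR/180 = 111177 m, so Δφ = 484.56 / 111177 × 3600 = 15.690″.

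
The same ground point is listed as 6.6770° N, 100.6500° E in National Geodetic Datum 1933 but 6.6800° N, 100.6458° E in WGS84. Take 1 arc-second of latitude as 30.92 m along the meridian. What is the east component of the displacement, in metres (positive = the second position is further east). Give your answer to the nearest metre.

ΔE = -464 m

Δφ = 6.6800° − 6.6770° = +0.0030°; Δλ = 100.6458° − 100.6500° = -0.0042°.
1° of latitude = 3600 × 30.92 = 111312 m.
ΔN = Δφ × 111312 = 333.9 m; ΔE = Δλ × 111312 × cos(6.6770°) = -0.0042 × 111312 × 0.993217 = -464.3 m.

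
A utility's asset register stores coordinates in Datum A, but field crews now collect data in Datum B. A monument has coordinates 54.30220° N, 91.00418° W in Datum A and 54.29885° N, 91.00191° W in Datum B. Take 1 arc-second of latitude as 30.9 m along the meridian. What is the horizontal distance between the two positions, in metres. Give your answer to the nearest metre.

401 m

Δφ = 54.29885° − 54.30220° = -0.00335°; Δλ = -91.00191° − -91.00418° = +0.00227°.
1° of latitude = 3600 × 30.90 = 111240 m.
ΔN = Δφ × 111240 = -372.7 m; ΔE = Δλ × 111240 × cos(54.30220°) = +0.00227 × 111240 × 0.583510 = 147.3 m.
Distance = √(ΔE² + ΔN²) = √(147.3² + (-372.7)²) = 400.7 m.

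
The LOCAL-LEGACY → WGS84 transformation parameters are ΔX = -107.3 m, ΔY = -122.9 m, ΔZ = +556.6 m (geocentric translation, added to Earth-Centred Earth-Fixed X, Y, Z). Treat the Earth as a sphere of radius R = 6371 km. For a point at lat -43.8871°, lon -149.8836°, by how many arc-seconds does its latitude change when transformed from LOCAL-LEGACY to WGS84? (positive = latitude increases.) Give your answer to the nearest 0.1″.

Δφ = 16.5″

sin φ = -0.693240, cos φ = 0.720707, sin λ = -0.501758, cos λ = -0.865008.
North component: ΔN = −sin φ cos λ·ΔX − sin φ sin λ·ΔY + cos φ·ΔZ = −(-0.693240)(-0.865008)(-107.3) − (-0.693240)(-0.501758)(-122.9) + (0.720707)(556.6) = 508.24 m.
1° of latitude spans πR/180 = 111195 m, so Δφ = 508.24 / 111195 × 3600 = 16.455″.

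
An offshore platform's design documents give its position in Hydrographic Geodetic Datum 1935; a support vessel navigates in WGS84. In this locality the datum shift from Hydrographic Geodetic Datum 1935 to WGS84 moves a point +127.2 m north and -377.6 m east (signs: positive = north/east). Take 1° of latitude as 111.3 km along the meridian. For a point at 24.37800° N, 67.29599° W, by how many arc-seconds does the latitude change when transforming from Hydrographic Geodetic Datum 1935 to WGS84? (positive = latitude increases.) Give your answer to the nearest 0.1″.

1° of latitude = 111.3 km, so Δφ = 127.2 / 111300 = 0.0011429° = 4.114″.

Δφ = 4.1″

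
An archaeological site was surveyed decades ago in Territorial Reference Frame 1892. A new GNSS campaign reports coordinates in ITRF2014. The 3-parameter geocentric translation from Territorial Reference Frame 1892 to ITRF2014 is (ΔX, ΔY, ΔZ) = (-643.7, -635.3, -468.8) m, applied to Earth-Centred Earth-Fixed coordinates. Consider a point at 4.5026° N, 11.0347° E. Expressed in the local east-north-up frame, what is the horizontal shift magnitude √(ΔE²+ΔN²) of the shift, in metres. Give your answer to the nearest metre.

The local east axis at (φ, λ) is (−sin λ, cos λ, 0), so ΔE = −sin(11.0347°)·(-643.7) + cos(11.0347°)·(-635.3) = -500.35 m.
The local north axis is (−sin φ cos λ, −sin φ sin λ, cos φ), giving ΔN = 49.599 + 9.546 − 467.353 = -408.21 m.
Horizontal magnitude = √(ΔE² + ΔN²) = √((-500.35)² + (-408.21)²) = 645.74 m.

646 m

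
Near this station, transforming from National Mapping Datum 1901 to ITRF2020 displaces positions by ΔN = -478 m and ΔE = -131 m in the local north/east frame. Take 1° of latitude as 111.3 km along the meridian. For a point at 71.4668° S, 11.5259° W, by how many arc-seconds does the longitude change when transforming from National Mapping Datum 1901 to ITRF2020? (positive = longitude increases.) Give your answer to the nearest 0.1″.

At latitude -71.4668°, cos φ = 0.317854.
1° of longitude at this latitude = 111.3 × cos φ = 35.38 km, so Δλ = -131.0 / 35377.2 = -0.0037030° = -13.331″.

Δλ = -13.3″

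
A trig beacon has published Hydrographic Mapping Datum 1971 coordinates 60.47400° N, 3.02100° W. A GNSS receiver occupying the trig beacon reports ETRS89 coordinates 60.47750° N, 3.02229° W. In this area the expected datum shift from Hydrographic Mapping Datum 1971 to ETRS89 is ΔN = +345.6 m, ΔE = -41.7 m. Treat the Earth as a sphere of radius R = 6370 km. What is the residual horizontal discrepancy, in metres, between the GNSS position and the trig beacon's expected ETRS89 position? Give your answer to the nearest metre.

52 m

Observed coordinate differences: Δφ = +0.00350°, Δλ = -0.00129°.
Converting to metres (1° lat = 111177 m, cos φ = 0.492818): observed ΔN = 389.1 m, observed ΔE = -70.7 m.
Subtracting the expected shift leaves a residual of 389.1 − (345.6) = 43.5 m north and -70.7 − (-41.7) = -29.0 m east.
Residual distance = √(43.5² + (-29.0)²) = 52.3 m.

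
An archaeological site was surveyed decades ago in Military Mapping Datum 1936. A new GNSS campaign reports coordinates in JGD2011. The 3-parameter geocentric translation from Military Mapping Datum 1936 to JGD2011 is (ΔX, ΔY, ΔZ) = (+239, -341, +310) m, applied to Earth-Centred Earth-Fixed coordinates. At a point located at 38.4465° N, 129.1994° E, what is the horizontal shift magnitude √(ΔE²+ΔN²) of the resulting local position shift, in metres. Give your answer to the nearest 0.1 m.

501.9 m

The local east axis at (φ, λ) is (−sin λ, cos λ, 0), so ΔE = −sin(129.1994°)·239 + cos(129.1994°)·(-341) = 30.31 m.
The local north axis is (−sin φ cos λ, −sin φ sin λ, cos φ), giving ΔN = 93.922 + 164.311 + 242.789 = 501.02 m.
Horizontal magnitude = √(ΔE² + ΔN²) = √(30.31² + 501.02²) = 501.94 m.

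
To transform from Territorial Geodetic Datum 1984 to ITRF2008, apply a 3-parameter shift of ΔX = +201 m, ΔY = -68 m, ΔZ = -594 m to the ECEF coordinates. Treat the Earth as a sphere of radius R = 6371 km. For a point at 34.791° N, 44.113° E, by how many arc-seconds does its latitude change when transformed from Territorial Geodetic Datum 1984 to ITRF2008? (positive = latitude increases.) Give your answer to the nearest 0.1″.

sin φ = 0.570585, cos φ = 0.821239, sin λ = 0.696076, cos λ = 0.717968.
North component: ΔN = −sin φ cos λ·ΔX − sin φ sin λ·ΔY + cos φ·ΔZ = −(0.570585)(0.717968)(201) − (0.570585)(0.696076)(-68) + (0.821239)(-594) = -543.15 m.
1° of latitude spans πR/180 = 111195 m, so Δφ = -543.15 / 111195 × 3600 = -17.585″.

Δφ = -17.6″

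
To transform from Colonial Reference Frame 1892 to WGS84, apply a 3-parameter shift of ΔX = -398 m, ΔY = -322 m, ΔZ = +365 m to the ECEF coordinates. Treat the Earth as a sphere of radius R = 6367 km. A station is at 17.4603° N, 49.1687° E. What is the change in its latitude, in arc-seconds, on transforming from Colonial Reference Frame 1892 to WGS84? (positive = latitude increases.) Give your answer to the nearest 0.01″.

Δφ = 16.18″

sin φ = 0.300045, cos φ = 0.953925, sin λ = 0.756638, cos λ = 0.653834.
North component: ΔN = −sin φ cos λ·ΔX − sin φ sin λ·ΔY + cos φ·ΔZ = −(0.300045)(0.653834)(-398) − (0.300045)(0.756638)(-322) + (0.953925)(365) = 499.36 m.
1° of latitude spans πR/180 = 111125 m, so Δφ = 499.36 / 111125 × 3600 = 16.177″.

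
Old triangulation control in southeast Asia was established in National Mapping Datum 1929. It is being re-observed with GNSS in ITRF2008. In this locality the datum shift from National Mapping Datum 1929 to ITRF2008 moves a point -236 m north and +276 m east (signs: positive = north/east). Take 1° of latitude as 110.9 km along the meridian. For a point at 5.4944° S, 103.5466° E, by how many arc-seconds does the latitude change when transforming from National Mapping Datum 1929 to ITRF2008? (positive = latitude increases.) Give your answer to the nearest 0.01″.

1° of latitude = 110.9 km, so Δφ = -236.0 / 110900 = -0.0021280° = -7.661″.

Δφ = -7.66″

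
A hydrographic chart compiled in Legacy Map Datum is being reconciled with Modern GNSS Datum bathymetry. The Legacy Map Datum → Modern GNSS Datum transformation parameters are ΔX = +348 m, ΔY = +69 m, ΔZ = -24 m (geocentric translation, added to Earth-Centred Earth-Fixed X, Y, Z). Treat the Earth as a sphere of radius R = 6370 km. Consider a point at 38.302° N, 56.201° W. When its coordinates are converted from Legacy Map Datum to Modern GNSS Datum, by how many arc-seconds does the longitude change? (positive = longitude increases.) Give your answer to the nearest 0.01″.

sin φ = 0.619806, cos φ = 0.784755, sin λ = -0.830994, cos λ = 0.556281.
East component: ΔE = −sin λ·ΔX + cos λ·ΔY = −(-0.830994)(348) + (0.556281)(69) = 327.57 m.
1° of latitude spans πR/180 = 111177 m; at latitude φ, 1° of longitude spans that × cos φ = 87247.0 m, so Δλ = 327.57 / 87247.0 × 3600 = 13.516″.

Δλ = 13.52″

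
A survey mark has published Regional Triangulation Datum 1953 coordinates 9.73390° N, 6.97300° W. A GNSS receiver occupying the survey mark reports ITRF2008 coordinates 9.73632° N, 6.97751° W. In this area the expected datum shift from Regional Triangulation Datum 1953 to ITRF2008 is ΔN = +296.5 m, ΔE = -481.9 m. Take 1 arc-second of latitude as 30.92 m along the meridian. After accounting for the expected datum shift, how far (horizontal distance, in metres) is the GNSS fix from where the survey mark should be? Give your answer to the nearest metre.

30 m

Observed coordinate differences: Δφ = +0.00242°, Δλ = -0.00451°.
Converting to metres (1° lat = 111312 m, cos φ = 0.985604): observed ΔN = 269.4 m, observed ΔE = -494.8 m.
Subtracting the expected shift leaves a residual of 269.4 − (296.5) = -27.1 m north and -494.8 − (-481.9) = -12.9 m east.
Residual distance = √((-27.1)² + (-12.9)²) = 30.0 m.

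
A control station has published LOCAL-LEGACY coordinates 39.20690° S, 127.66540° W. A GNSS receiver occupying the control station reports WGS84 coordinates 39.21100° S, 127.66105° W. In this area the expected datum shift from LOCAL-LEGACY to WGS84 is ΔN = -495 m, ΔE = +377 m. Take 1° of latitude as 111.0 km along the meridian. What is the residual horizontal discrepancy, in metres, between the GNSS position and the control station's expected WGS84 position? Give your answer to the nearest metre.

Observed coordinate differences: Δφ = -0.00410°, Δλ = +0.00435°.
Converting to metres (1° lat = 111000 m, cos φ = 0.774868): observed ΔN = -455.1 m, observed ΔE = 374.1 m.
Subtracting the expected shift leaves a residual of -455.1 − (-495) = 39.9 m north and 374.1 − (377) = -2.9 m east.
Residual distance = √(39.9² + (-2.9)²) = 40.0 m.

40 m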